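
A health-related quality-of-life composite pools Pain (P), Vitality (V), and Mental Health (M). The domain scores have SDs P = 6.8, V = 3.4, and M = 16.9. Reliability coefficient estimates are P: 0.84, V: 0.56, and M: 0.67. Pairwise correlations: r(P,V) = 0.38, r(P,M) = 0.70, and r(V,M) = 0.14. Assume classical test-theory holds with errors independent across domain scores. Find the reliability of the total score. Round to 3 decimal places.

Var(P+V+M) = 6.8² + 3.4² + 16.9² + 2·[6.8·3.4·0.38 + 6.8·16.9·0.70 + 3.4·16.9·0.14] = 343.41 + 194.548 = 537.958.
Because errors are independent across components, Cov(Tᵢ,Tⱼ) = Cov(Xᵢ,Xⱼ); the off-diagonal part of the true-score variance is the same as above.
True-score variance = [6.8²·0.84 + 3.4²·0.56 + 16.9²·0.67] + 194.548 = 236.674 + 194.548 = 431.222.
Reliability = 431.222 / 537.958 = 0.802.

0.802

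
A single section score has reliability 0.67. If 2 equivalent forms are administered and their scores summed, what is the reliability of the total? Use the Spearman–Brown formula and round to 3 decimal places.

0.802

ρ_k = kρ / (1 + (k−1)ρ) = 2·0.67 / (1 + 1·0.67) = 1.340 / 1.670 = 0.802.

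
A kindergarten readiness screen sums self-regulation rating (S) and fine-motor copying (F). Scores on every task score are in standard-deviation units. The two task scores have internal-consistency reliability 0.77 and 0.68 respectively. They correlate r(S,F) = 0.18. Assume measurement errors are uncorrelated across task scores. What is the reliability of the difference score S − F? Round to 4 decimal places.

Var(S−F) = 1 + 1 − 2·0.18 = 2 − 0.36 = 1.64.
With uncorrelated errors the cross-covariances are all true-score covariance, so they carry over unchanged; only the diagonal terms shrink to ρᵢσᵢ².
True-score variance = [0.77 + 0.68] − 0.36 = 1.45 − 0.36 = 1.09.
Reliability = 1.09 / 1.64 = 0.6646.

0.6646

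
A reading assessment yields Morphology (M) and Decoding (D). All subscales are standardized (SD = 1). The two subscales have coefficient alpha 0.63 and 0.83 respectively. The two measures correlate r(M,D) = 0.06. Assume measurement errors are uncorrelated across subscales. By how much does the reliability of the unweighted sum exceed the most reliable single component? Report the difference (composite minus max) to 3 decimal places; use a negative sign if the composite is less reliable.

Var(sum) = 2 + 0.12 = 2.12; true-score variance = 1.46 + 0.12 = 1.58; composite reliability = 0.7453.
Max component reliability = 0.8300.
Difference = 0.7453 − 0.8300 = -0.085.

-0.085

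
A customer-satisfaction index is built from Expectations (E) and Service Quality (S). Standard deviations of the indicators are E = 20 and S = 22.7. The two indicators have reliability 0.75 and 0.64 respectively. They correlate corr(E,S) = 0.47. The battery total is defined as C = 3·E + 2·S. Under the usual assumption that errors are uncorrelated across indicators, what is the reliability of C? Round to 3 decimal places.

0.800

Var(C) = 3²·20² + 2²·22.7² + 2·[6·20·22.7·0.47] = 5661.16 + 2560.56 = 8221.72.
With uncorrelated errors the cross-covariances are all true-score covariance, so they carry over unchanged; only the diagonal terms shrink to ρᵢσᵢ².
True-score variance = [3²·20²·0.75 + 2²·22.7²·0.64] + 2560.56 = 4019.14 + 2560.56 = 6579.7.
Reliability = 6579.7 / 8221.72 = 0.800.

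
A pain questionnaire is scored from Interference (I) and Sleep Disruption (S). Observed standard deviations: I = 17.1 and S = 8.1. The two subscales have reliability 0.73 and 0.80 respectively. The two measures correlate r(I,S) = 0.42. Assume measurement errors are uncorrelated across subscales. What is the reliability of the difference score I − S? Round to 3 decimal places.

Var(I−S) = 17.1² + 8.1² − 2·17.1·8.1·0.42 = 358.02 − 116.348 = 241.672.
Because errors are independent across components, Cov(Tᵢ,Tⱼ) = Cov(Xᵢ,Xⱼ); the off-diagonal part of the true-score variance is the same as above.
True-score variance = [17.1²·0.73 + 8.1²·0.80] − 116.348 = 265.947 − 116.348 = 149.599.
Reliability = 149.599 / 241.672 = 0.619.

0.619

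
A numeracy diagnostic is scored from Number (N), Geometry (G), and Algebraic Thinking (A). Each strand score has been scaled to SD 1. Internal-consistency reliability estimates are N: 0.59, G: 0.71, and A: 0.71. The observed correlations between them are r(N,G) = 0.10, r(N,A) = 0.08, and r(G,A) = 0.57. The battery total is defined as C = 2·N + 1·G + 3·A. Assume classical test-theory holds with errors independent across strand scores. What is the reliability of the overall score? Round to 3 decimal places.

0.758

Var(C) = 2² + 1 + 3² + 2·[2·0.10 + 6·0.08 + 3·0.57] = 14 + 4.78 = 18.78.
With uncorrelated errors the cross-covariances are all true-score covariance, so they carry over unchanged; only the diagonal terms shrink to ρᵢσᵢ².
True-score variance = [2²·0.59 + 0.71 + 3²·0.71] + 4.78 = 9.46 + 4.78 = 14.24.
Reliability = 14.24 / 18.78 = 0.758.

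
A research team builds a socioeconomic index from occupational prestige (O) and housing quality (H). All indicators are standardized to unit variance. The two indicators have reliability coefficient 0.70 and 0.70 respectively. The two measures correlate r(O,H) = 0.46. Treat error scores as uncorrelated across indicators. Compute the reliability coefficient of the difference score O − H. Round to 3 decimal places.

Var(O−H) = 1 + 1 − 2·0.46 = 2 − 0.92 = 1.08.
Under uncorrelated errors the observed covariances equal the true-score covariances, so only the own-variance terms attenuate.
True-score variance = [0.70 + 0.70] − 0.92 = 1.4 − 0.92 = 0.48.
Reliability = 0.48 / 1.08 = 0.444.

0.444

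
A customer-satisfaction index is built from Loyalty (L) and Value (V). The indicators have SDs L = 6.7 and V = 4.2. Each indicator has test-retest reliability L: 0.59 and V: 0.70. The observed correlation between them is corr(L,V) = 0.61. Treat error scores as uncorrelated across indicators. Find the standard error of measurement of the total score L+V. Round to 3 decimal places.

Var(total) = 62.53 + 34.3308 = 96.8608.
True-score variance = 38.8331 + 34.3308 = 73.1639, so reliability = 0.7554.
Error variance = 96.8608 − 73.1639 = 23.6969; SEM = √23.6969 = 4.868.

4.868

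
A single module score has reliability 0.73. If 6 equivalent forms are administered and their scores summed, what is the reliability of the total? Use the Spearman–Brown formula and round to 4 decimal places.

ρ_k = kρ / (1 + (k−1)ρ) = 6·0.73 / (1 + 5·0.73) = 4.380 / 4.650 = 0.9419.

0.9419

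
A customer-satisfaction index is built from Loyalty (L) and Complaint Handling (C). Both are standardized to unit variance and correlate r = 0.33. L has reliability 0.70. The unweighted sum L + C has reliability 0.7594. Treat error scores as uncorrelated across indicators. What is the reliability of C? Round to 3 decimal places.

0.660

Var(L+C) = 2 + 2·0.33 = 2.660.
True-score variance = ρ_L + ρ_C + 2·0.33, so 0.7594 = (0.70 + ρ_C + 0.66) / 2.660.
ρ_C = 0.7594·2.660 − 0.70 − 0.66 = 0.660.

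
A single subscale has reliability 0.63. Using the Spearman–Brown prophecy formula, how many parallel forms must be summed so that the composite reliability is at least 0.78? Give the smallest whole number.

k ≥ ρ*(1−ρ₁)/(ρ₁(1−ρ*)) = 0.78·0.37 / (0.63·0.22) = 2.082.
Smallest integer k = 3.

3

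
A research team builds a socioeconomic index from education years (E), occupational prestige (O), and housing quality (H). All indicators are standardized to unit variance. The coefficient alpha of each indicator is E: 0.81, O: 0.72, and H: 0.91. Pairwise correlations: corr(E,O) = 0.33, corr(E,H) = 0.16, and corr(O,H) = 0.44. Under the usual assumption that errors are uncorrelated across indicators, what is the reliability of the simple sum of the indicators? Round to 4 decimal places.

0.8848

Var(E+O+H) = 3 + 2·[0.33 + 0.16 + 0.44] = 3 + 1.86 = 4.86.
Under uncorrelated errors the observed covariances equal the true-score covariances, so only the own-variance terms attenuate.
True-score variance = [0.81 + 0.72 + 0.91] + 1.86 = 2.44 + 1.86 = 4.3.
Reliability = 4.3 / 4.86 = 0.8848.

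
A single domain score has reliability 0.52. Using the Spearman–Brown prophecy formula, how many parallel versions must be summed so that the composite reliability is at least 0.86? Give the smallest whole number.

6

k ≥ ρ*(1−ρ₁)/(ρ₁(1−ρ*)) = 0.86·0.48 / (0.52·0.14) = 5.670.
Smallest integer k = 6.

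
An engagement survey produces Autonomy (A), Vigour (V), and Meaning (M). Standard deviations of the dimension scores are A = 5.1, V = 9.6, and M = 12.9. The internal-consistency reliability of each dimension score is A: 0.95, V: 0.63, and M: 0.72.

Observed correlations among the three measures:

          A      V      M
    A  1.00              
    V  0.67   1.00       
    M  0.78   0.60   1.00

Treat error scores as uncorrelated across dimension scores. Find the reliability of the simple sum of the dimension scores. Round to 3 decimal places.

0.864

Var(A+V+M) = 5.1² + 9.6² + 12.9² + 2·[5.1·9.6·0.67 + 5.1·12.9·0.78 + 9.6·12.9·0.60] = 284.58 + 316.847 = 601.427.
Under uncorrelated errors the observed covariances equal the true-score covariances, so only the own-variance terms attenuate.
True-score variance = [5.1²·0.95 + 9.6²·0.63 + 12.9²·0.72] + 316.847 = 202.585 + 316.847 = 519.432.
Reliability = 519.432 / 601.427 = 0.864.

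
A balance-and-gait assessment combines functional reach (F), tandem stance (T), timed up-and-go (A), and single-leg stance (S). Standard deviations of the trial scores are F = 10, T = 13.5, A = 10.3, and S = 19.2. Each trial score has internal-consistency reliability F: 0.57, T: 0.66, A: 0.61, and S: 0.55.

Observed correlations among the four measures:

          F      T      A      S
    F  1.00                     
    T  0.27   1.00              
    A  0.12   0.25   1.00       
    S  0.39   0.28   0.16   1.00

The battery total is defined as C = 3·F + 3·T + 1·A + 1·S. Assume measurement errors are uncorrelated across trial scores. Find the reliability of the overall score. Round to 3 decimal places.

0.765

Var(C) = 3²·10² + 3²·13.5² + 10.3² + 19.2² + 2·[9·10·13.5·0.27 + 3·10·10.3·0.12 + 3·10·19.2·0.39 + 3·13.5·10.3·0.25 + 3·13.5·19.2·0.28 + 10.3·19.2·0.16] = 3014.98 + 1886.85 = 4901.83.
Under uncorrelated errors the observed covariances equal the true-score covariances, so only the own-variance terms attenuate.
True-score variance = [3²·10²·0.57 + 3²·13.5²·0.66 + 10.3²·0.61 + 19.2²·0.55] + 1886.85 = 1863.03 + 1886.85 = 3749.89.
Reliability = 3749.89 / 4901.83 = 0.765.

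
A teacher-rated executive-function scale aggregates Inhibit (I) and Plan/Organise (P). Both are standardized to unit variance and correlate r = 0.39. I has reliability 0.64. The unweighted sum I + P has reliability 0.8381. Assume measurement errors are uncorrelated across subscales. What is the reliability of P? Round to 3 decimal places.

Var(I+P) = 2 + 2·0.39 = 2.780.
True-score variance = ρ_I + ρ_P + 2·0.39, so 0.8381 = (0.64 + ρ_P + 0.78) / 2.780.
ρ_P = 0.8381·2.780 − 0.64 − 0.78 = 0.910.

0.910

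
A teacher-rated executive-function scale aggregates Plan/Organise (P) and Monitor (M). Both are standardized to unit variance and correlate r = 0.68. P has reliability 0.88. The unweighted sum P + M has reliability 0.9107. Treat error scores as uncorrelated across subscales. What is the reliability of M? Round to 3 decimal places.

Var(P+M) = 2 + 2·0.68 = 3.360.
True-score variance = ρ_P + ρ_M + 2·0.68, so 0.9107 = (0.88 + ρ_M + 1.36) / 3.360.
ρ_M = 0.9107·3.360 − 0.88 − 1.36 = 0.820.

0.820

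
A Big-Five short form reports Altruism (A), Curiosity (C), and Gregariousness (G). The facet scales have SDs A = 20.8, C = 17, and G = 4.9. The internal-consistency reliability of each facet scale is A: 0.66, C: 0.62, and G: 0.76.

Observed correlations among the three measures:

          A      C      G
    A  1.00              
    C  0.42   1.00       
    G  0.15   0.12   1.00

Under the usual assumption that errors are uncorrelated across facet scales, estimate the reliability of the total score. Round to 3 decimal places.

Var(A+C+G) = 20.8² + 17² + 4.9² + 2·[20.8·17·0.42 + 20.8·4.9·0.15 + 17·4.9·0.12] = 745.65 + 347.592 = 1093.24.
With uncorrelated errors the cross-covariances are all true-score covariance, so they carry over unchanged; only the diagonal terms shrink to ρᵢσᵢ².
True-score variance = [20.8²·0.66 + 17²·0.62 + 4.9²·0.76] + 347.592 = 482.97 + 347.592 = 830.562.
Reliability = 830.562 / 1093.24 = 0.760.

0.760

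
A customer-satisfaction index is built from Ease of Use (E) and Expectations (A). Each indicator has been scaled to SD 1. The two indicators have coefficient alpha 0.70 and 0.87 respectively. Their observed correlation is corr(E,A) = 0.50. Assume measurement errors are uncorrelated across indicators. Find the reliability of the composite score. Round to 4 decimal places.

0.8567

Var(E+A) = 2 + 2·[0.50] = 2 + 1 = 3.
Because errors are independent across components, Cov(Tᵢ,Tⱼ) = Cov(Xᵢ,Xⱼ); the off-diagonal part of the true-score variance is the same as above.
True-score variance = [0.70 + 0.87] + 1 = 1.57 + 1 = 2.57.
Reliability = 2.57 / 3 = 0.8567.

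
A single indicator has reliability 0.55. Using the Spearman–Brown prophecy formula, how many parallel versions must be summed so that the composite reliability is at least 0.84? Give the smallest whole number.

k ≥ ρ*(1−ρ₁)/(ρ₁(1−ρ*)) = 0.84·0.45 / (0.55·0.16) = 4.295.
Smallest integer k = 5.

5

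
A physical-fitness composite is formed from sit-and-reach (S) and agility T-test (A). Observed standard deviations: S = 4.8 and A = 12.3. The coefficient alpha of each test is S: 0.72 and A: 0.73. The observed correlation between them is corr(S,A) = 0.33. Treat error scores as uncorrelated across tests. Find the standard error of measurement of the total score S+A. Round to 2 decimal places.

Var(total) = 174.33 + 38.9664 = 213.296.
True-score variance = 127.031 + 38.9664 = 165.997, so reliability = 0.7782.
Error variance = 213.296 − 165.997 = 47.2995; SEM = √47.2995 = 6.88.

6.88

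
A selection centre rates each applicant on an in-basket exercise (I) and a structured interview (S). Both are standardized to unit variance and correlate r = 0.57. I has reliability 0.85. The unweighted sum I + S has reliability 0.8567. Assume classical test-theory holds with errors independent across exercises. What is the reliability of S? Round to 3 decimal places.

0.700

Var(I+S) = 2 + 2·0.57 = 3.140.
True-score variance = ρ_I + ρ_S + 2·0.57, so 0.8567 = (0.85 + ρ_S + 1.14) / 3.140.
ρ_S = 0.8567·3.140 − 0.85 − 1.14 = 0.700.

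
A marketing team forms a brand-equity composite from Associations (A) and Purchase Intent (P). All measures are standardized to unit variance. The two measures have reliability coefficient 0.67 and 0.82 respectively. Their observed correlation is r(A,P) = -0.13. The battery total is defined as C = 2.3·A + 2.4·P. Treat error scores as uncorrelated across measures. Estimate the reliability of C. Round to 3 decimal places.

0.711

Var(C) = 2.3² + 2.4² + 2·[5.52·(-0.13)] = 11.05 − 1.4352 = 9.6148.
Under uncorrelated errors the observed covariances equal the true-score covariances, so only the own-variance terms attenuate.
True-score variance = [2.3²·0.67 + 2.4²·0.82] − 1.4352 = 8.2675 − 1.4352 = 6.8323.
Reliability = 6.8323 / 9.6148 = 0.711.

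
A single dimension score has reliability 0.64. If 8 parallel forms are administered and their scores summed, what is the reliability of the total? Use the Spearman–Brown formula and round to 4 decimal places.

0.9343

ρ_k = kρ / (1 + (k−1)ρ) = 8·0.64 / (1 + 7·0.64) = 5.120 / 5.480 = 0.9343.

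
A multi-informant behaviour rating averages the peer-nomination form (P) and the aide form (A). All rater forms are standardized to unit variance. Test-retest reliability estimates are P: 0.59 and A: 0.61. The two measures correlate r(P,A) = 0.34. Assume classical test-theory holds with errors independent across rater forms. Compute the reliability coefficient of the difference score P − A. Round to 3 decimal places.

0.394

Var(P−A) = 1 + 1 − 2·0.34 = 2 − 0.68 = 1.32.
Because errors are independent across components, Cov(Tᵢ,Tⱼ) = Cov(Xᵢ,Xⱼ); the off-diagonal part of the true-score variance is the same as above.
True-score variance = [0.59 + 0.61] − 0.68 = 1.2 − 0.68 = 0.52.
Reliability = 0.52 / 1.32 = 0.394.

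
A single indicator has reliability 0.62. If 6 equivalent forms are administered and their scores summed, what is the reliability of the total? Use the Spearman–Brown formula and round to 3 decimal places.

ρ_k = kρ / (1 + (k−1)ρ) = 6·0.62 / (1 + 5·0.62) = 3.720 / 4.100 = 0.907.

0.907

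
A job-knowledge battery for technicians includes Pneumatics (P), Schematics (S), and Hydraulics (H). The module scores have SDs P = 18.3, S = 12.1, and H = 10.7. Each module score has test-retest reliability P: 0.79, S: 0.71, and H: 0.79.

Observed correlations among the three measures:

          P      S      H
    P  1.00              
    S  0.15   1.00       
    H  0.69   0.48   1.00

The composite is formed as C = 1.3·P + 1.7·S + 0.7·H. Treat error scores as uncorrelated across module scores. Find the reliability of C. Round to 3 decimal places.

0.840

Var(C) = 1.3²·18.3² + 1.7²·12.1² + 0.7²·10.7² + 2·[2.21·18.3·12.1·0.15 + 0.91·18.3·10.7·0.69 + 1.19·12.1·10.7·0.48] = 1045.19 + 540.613 = 1585.8.
Under uncorrelated errors the observed covariances equal the true-score covariances, so only the own-variance terms attenuate.
True-score variance = [1.3²·18.3²·0.79 + 1.7²·12.1²·0.71 + 0.7²·10.7²·0.79] + 540.613 = 791.849 + 540.613 = 1332.46.
Reliability = 1332.46 / 1585.8 = 0.840.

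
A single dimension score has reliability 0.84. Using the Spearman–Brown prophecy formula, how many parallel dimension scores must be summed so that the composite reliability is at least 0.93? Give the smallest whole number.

3

k ≥ ρ*(1−ρ₁)/(ρ₁(1−ρ*)) = 0.93·0.16 / (0.84·0.07) = 2.531.
Smallest integer k = 3.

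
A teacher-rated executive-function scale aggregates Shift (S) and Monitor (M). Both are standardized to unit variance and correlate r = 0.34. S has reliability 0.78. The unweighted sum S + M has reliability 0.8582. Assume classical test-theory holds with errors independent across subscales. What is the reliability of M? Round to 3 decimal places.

Var(S+M) = 2 + 2·0.34 = 2.680.
True-score variance = ρ_S + ρ_M + 2·0.34, so 0.8582 = (0.78 + ρ_M + 0.68) / 2.680.
ρ_M = 0.8582·2.680 − 0.78 − 0.68 = 0.840.

0.840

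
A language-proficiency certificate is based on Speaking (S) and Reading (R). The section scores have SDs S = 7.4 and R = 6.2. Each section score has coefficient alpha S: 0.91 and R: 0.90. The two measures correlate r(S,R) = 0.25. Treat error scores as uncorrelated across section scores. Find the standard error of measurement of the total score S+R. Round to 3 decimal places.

Var(total) = 93.2 + 22.94 = 116.14.
True-score variance = 84.4276 + 22.94 = 107.368, so reliability = 0.9245.
Error variance = 116.14 − 107.368 = 8.7724; SEM = √8.7724 = 2.962.

2.962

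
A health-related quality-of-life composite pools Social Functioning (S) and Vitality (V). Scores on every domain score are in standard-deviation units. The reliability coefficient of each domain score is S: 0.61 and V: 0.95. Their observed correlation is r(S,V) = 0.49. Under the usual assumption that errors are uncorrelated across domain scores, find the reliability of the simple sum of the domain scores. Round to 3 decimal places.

0.852

Var(S+V) = 2 + 2·[0.49] = 2 + 0.98 = 2.98.
With uncorrelated errors the cross-covariances are all true-score covariance, so they carry over unchanged; only the diagonal terms shrink to ρᵢσᵢ².
True-score variance = [0.61 + 0.95] + 0.98 = 1.56 + 0.98 = 2.54.
Reliability = 2.54 / 2.98 = 0.852.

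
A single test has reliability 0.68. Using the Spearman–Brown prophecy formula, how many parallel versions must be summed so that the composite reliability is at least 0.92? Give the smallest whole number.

6

k ≥ ρ*(1−ρ₁)/(ρ₁(1−ρ*)) = 0.92·0.32 / (0.68·0.08) = 5.412.
Smallest integer k = 6.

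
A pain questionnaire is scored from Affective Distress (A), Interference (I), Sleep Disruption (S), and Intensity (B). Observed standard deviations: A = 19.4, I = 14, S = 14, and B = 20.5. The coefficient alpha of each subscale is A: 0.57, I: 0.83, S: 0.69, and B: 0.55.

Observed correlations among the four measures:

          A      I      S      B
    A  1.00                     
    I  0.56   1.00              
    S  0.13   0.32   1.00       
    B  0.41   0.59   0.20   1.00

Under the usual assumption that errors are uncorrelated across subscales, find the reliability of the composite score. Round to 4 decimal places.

Var(A+I+S+B) = 19.4² + 14² + 14² + 20.5² + 2·[19.4·14·0.56 + 19.4·14·0.13 + 19.4·20.5·0.41 + 14·14·0.32 + 14·20.5·0.59 + 14·20.5·0.20] = 1188.61 + 1279.82 = 2468.43.
With uncorrelated errors the cross-covariances are all true-score covariance, so they carry over unchanged; only the diagonal terms shrink to ρᵢσᵢ².
True-score variance = [19.4²·0.57 + 14²·0.83 + 14²·0.69 + 20.5²·0.55] + 1279.82 = 743.583 + 1279.82 = 2023.4.
Reliability = 2023.4 / 2468.43 = 0.8197.

0.8197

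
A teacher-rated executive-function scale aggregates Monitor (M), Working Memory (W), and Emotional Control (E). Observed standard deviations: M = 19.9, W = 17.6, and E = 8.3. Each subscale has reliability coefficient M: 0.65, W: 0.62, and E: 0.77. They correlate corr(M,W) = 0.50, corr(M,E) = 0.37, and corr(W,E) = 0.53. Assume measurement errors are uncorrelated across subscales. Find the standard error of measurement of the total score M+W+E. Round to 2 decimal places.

Var(total) = 774.66 + 627.311 = 1401.97.
True-score variance = 502.503 + 627.311 = 1129.81, so reliability = 0.8059.
Error variance = 1401.97 − 1129.81 = 272.157; SEM = √272.157 = 16.50.

16.50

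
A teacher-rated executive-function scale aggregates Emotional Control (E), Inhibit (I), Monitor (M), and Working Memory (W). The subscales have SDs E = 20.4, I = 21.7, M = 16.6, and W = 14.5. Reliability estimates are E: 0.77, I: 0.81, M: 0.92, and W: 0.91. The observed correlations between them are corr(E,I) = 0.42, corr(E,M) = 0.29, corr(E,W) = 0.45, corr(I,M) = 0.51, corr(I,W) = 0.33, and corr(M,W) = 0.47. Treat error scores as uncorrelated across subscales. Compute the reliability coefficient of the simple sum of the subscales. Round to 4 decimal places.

Var(E+I+M+W) = 20.4² + 21.7² + 16.6² + 14.5² + 2·[20.4·21.7·0.42 + 20.4·16.6·0.29 + 20.4·14.5·0.45 + 21.7·16.6·0.51 + 21.7·14.5·0.33 + 16.6·14.5·0.47] = 1372.86 + 1635.83 = 3008.69.
Because errors are independent across components, Cov(Tᵢ,Tⱼ) = Cov(Xᵢ,Xⱼ); the off-diagonal part of the true-score variance is the same as above.
True-score variance = [20.4²·0.77 + 21.7²·0.81 + 16.6²·0.92 + 14.5²·0.91] + 1635.83 = 1146.71 + 1635.83 = 2782.54.
Reliability = 2782.54 / 3008.69 = 0.9248.

0.9248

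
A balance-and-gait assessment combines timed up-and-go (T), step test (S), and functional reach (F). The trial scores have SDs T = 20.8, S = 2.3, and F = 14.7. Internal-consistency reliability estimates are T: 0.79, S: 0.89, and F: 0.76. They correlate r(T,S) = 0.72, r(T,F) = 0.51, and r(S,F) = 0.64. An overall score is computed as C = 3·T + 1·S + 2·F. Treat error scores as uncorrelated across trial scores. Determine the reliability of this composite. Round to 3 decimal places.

Var(C) = 3²·20.8² + 2.3² + 2²·14.7² + 2·[3·20.8·2.3·0.72 + 6·20.8·14.7·0.51 + 2·2.3·14.7·0.64] = 4763.41 + 2164.47 = 6927.88.
With uncorrelated errors the cross-covariances are all true-score covariance, so they carry over unchanged; only the diagonal terms shrink to ρᵢσᵢ².
True-score variance = [3²·20.8²·0.79 + 2.3²·0.89 + 2²·14.7²·0.76] + 2164.47 = 3737.69 + 2164.47 = 5902.17.
Reliability = 5902.17 / 6927.88 = 0.852.

0.852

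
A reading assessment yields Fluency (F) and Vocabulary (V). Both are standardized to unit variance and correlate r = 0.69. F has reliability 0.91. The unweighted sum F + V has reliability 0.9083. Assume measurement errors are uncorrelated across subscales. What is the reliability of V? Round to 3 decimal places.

0.780

Var(F+V) = 2 + 2·0.69 = 3.380.
True-score variance = ρ_F + ρ_V + 2·0.69, so 0.9083 = (0.91 + ρ_V + 1.38) / 3.380.
ρ_V = 0.9083·3.380 − 0.91 − 1.38 = 0.780.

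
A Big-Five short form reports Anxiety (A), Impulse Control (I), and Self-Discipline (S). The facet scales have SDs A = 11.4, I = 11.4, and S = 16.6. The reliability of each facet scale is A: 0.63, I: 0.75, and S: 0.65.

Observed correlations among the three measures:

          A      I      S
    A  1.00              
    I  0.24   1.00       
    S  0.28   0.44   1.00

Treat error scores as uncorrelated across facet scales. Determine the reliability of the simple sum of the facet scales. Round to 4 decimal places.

Var(A+I+S) = 11.4² + 11.4² + 16.6² + 2·[11.4·11.4·0.24 + 11.4·16.6·0.28 + 11.4·16.6·0.44] = 535.48 + 334.886 = 870.366.
Because errors are independent across components, Cov(Tᵢ,Tⱼ) = Cov(Xᵢ,Xⱼ); the off-diagonal part of the true-score variance is the same as above.
True-score variance = [11.4²·0.63 + 11.4²·0.75 + 16.6²·0.65] + 334.886 = 358.459 + 334.886 = 693.345.
Reliability = 693.345 / 870.366 = 0.7966.

0.7966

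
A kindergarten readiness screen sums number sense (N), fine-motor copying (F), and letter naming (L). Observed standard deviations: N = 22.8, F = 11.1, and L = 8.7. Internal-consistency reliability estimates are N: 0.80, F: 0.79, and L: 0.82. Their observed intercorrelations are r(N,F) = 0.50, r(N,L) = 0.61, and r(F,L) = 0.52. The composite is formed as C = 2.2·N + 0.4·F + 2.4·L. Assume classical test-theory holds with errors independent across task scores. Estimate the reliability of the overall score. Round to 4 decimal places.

Var(C) = 2.2²·22.8² + 0.4²·11.1² + 2.4²·8.7² + 2·[0.88·22.8·11.1·0.50 + 5.28·22.8·8.7·0.61 + 0.96·11.1·8.7·0.52] = 2971.71 + 1596.88 = 4568.6.
Because errors are independent across components, Cov(Tᵢ,Tⱼ) = Cov(Xᵢ,Xⱼ); the off-diagonal part of the true-score variance is the same as above.
True-score variance = [2.2²·22.8²·0.80 + 0.4²·11.1²·0.79 + 2.4²·8.7²·0.82] + 1596.88 = 2385.89 + 1596.88 = 3982.77.
Reliability = 3982.77 / 4568.6 = 0.8718.

0.8718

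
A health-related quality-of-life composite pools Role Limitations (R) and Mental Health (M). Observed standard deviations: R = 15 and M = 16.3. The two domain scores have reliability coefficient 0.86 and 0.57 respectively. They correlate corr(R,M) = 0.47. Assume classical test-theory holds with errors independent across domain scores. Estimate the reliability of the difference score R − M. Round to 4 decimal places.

Var(R−M) = 15² + 16.3² − 2·15·16.3·0.47 = 490.69 − 229.83 = 260.86.
With uncorrelated errors the cross-covariances are all true-score covariance, so they carry over unchanged; only the diagonal terms shrink to ρᵢσᵢ².
True-score variance = [15²·0.86 + 16.3²·0.57] − 229.83 = 344.943 − 229.83 = 115.113.
Reliability = 115.113 / 260.86 = 0.4413.

0.4413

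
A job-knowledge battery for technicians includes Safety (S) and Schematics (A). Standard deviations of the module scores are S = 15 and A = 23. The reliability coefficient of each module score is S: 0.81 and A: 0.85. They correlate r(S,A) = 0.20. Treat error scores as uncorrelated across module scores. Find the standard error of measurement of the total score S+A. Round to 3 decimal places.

Var(total) = 754 + 138 = 892.
True-score variance = 631.9 + 138 = 769.9, so reliability = 0.8631.
Error variance = 892 − 769.9 = 122.1; SEM = √122.1 = 11.050.

11.050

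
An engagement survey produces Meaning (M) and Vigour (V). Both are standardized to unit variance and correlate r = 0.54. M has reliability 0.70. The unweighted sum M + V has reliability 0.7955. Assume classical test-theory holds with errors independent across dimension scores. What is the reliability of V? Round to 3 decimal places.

0.670

Var(M+V) = 2 + 2·0.54 = 3.080.
True-score variance = ρ_M + ρ_V + 2·0.54, so 0.7955 = (0.70 + ρ_V + 1.08) / 3.080.
ρ_V = 0.7955·3.080 − 0.70 − 1.08 = 0.670.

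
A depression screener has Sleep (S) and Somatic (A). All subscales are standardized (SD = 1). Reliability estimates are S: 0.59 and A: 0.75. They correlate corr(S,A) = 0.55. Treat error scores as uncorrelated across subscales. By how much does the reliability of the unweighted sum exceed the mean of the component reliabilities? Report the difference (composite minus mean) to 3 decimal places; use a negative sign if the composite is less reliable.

0.117

Var(sum) = 2 + 1.1 = 3.1; true-score variance = 1.34 + 1.1 = 2.44; composite reliability = 0.7871.
Mean component reliability = 0.6700.
Difference = 0.7871 − 0.6700 = 0.117.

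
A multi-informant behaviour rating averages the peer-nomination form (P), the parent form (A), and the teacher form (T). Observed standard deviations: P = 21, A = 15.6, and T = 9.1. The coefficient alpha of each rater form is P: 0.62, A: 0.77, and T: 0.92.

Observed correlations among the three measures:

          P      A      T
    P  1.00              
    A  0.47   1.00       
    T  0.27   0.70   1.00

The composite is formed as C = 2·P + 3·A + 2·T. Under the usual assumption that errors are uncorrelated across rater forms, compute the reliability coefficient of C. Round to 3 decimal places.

0.845

Var(C) = 2²·21² + 3²·15.6² + 2²·9.1² + 2·[6·21·15.6·0.47 + 4·21·9.1·0.27 + 6·15.6·9.1·0.70] = 4285.48 + 3452.9 = 7738.38.
With uncorrelated errors the cross-covariances are all true-score covariance, so they carry over unchanged; only the diagonal terms shrink to ρᵢσᵢ².
True-score variance = [2²·21²·0.62 + 3²·15.6²·0.77 + 2²·9.1²·0.92] + 3452.9 = 3084.91 + 3452.9 = 6537.81.
Reliability = 6537.81 / 7738.38 = 0.845.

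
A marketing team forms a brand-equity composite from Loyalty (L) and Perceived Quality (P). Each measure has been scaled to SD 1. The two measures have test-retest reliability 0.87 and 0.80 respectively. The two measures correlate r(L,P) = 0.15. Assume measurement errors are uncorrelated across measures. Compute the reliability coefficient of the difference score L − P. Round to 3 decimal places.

Var(L−P) = 1 + 1 − 2·0.15 = 2 − 0.3 = 1.7.
With uncorrelated errors the cross-covariances are all true-score covariance, so they carry over unchanged; only the diagonal terms shrink to ρᵢσᵢ².
True-score variance = [0.87 + 0.80] − 0.3 = 1.67 − 0.3 = 1.37.
Reliability = 1.37 / 1.7 = 0.806.

0.806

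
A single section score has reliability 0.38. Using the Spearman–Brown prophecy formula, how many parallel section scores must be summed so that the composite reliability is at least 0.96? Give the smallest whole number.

40

k ≥ ρ*(1−ρ₁)/(ρ₁(1−ρ*)) = 0.96·0.62 / (0.38·0.04) = 39.158.
Smallest integer k = 40.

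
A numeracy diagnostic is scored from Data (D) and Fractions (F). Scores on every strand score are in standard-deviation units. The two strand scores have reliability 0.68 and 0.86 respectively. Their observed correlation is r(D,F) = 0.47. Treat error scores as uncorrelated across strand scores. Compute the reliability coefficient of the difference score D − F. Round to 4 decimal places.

0.5660

Var(D−F) = 1 + 1 − 2·0.47 = 2 − 0.94 = 1.06.
With uncorrelated errors the cross-covariances are all true-score covariance, so they carry over unchanged; only the diagonal terms shrink to ρᵢσᵢ².
True-score variance = [0.68 + 0.86] − 0.94 = 1.54 − 0.94 = 0.6.
Reliability = 0.6 / 1.06 = 0.5660.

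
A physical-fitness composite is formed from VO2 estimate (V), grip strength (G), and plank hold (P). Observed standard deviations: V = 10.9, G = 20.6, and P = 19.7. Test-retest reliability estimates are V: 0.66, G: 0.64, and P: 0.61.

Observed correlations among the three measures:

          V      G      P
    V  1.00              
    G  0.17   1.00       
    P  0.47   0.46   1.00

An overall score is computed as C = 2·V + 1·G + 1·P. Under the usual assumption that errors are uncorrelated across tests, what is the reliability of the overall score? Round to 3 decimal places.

0.790

Var(C) = 2²·10.9² + 20.6² + 19.7² + 2·[2·10.9·20.6·0.17 + 2·10.9·19.7·0.47 + 20.6·19.7·0.46] = 1287.69 + 929.734 = 2217.42.
Because errors are independent across components, Cov(Tᵢ,Tⱼ) = Cov(Xᵢ,Xⱼ); the off-diagonal part of the true-score variance is the same as above.
True-score variance = [2²·10.9²·0.66 + 20.6²·0.64 + 19.7²·0.61] + 929.734 = 821.984 + 929.734 = 1751.72.
Reliability = 1751.72 / 2217.42 = 0.790.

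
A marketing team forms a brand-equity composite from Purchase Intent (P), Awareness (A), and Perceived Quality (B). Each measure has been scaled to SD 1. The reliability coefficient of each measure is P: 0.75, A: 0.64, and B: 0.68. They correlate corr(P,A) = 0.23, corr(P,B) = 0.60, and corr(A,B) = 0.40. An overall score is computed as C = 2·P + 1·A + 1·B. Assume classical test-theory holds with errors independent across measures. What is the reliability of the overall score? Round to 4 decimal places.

Var(C) = 2² + 1 + 1 + 2·[2·0.23 + 2·0.60 + 0.40] = 6 + 4.12 = 10.12.
Because errors are independent across components, Cov(Tᵢ,Tⱼ) = Cov(Xᵢ,Xⱼ); the off-diagonal part of the true-score variance is the same as above.
True-score variance = [2²·0.75 + 0.64 + 0.68] + 4.12 = 4.32 + 4.12 = 8.44.
Reliability = 8.44 / 10.12 = 0.8340.

0.8340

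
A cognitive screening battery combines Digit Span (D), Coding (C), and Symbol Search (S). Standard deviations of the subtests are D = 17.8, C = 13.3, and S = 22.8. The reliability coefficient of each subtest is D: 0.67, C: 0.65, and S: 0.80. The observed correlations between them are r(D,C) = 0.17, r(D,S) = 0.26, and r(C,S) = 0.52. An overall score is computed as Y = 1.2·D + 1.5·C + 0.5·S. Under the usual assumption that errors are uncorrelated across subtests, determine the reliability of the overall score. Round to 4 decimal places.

Var(Y) = 1.2²·17.8² + 1.5²·13.3² + 0.5²·22.8² + 2·[1.8·17.8·13.3·0.17 + 0.6·17.8·22.8·0.26 + 0.75·13.3·22.8·0.52] = 984.212 + 508.034 = 1492.25.
With uncorrelated errors the cross-covariances are all true-score covariance, so they carry over unchanged; only the diagonal terms shrink to ρᵢσᵢ².
True-score variance = [1.2²·17.8²·0.67 + 1.5²·13.3²·0.65 + 0.5²·22.8²·0.80] + 508.034 = 668.357 + 508.034 = 1176.39.
Reliability = 1176.39 / 1492.25 = 0.7883.

0.7883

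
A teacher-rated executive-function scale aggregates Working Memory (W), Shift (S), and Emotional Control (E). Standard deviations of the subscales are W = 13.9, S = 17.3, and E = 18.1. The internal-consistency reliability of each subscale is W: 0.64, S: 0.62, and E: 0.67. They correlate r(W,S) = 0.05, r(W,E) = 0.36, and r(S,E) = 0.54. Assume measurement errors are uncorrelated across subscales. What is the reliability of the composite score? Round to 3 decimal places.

Var(W+S+E) = 13.9² + 17.3² + 18.1² + 2·[13.9·17.3·0.05 + 13.9·18.1·0.36 + 17.3·18.1·0.54] = 820.11 + 543.372 = 1363.48.
Because errors are independent across components, Cov(Tᵢ,Tⱼ) = Cov(Xᵢ,Xⱼ); the off-diagonal part of the true-score variance is the same as above.
True-score variance = [13.9²·0.64 + 17.3²·0.62 + 18.1²·0.67] + 543.372 = 528.713 + 543.372 = 1072.09.
Reliability = 1072.09 / 1363.48 = 0.786.

0.786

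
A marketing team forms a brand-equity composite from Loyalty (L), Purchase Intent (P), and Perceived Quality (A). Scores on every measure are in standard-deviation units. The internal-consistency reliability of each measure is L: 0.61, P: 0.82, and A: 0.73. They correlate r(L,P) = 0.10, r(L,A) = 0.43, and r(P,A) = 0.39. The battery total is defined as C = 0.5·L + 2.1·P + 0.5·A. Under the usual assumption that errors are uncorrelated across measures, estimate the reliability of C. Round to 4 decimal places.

Var(C) = 0.5² + 2.1² + 0.5² + 2·[1.05·0.10 + 0.25·0.43 + 1.05·0.39] = 4.91 + 1.244 = 6.154.
With uncorrelated errors the cross-covariances are all true-score covariance, so they carry over unchanged; only the diagonal terms shrink to ρᵢσᵢ².
True-score variance = [0.5²·0.61 + 2.1²·0.82 + 0.5²·0.73] + 1.244 = 3.9512 + 1.244 = 5.1952.
Reliability = 5.1952 / 6.154 = 0.8442.

0.8442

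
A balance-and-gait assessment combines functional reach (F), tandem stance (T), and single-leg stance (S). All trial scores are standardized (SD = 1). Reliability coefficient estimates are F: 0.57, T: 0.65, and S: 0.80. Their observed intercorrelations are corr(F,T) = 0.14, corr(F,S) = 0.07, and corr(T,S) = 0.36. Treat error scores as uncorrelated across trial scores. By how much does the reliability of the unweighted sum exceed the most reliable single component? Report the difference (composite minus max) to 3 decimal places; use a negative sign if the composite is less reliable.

-0.037

Var(sum) = 3 + 1.14 = 4.14; true-score variance = 2.02 + 1.14 = 3.16; composite reliability = 0.7633.
Max component reliability = 0.8000.
Difference = 0.7633 − 0.8000 = -0.037.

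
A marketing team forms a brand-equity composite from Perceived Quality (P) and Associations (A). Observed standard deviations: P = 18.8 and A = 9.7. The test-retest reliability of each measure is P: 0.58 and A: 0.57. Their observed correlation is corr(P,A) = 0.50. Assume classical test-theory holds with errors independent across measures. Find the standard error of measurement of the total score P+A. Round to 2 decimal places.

Var(total) = 447.53 + 182.36 = 629.89.
True-score variance = 258.627 + 182.36 = 440.986, so reliability = 0.7001.
Error variance = 629.89 − 440.986 = 188.904; SEM = √188.904 = 13.74.

13.74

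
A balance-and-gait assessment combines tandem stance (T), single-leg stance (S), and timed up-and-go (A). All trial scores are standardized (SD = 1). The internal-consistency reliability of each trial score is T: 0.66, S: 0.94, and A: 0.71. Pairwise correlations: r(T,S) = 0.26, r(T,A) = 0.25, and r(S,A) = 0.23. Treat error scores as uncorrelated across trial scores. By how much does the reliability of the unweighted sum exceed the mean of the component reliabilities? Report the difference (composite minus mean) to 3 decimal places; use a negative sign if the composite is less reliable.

0.076

Var(sum) = 3 + 1.48 = 4.48; true-score variance = 2.31 + 1.48 = 3.79; composite reliability = 0.8460.
Mean component reliability = 0.7700.
Difference = 0.8460 − 0.7700 = 0.076.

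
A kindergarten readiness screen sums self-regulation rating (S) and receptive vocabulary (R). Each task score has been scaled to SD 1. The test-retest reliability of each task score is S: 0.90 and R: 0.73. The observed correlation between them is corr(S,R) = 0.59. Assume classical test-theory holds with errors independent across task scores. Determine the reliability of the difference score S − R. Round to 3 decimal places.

0.549

Var(S−R) = 1 + 1 − 2·0.59 = 2 − 1.18 = 0.82.
Under uncorrelated errors the observed covariances equal the true-score covariances, so only the own-variance terms attenuate.
True-score variance = [0.90 + 0.73] − 1.18 = 1.63 − 1.18 = 0.45.
Reliability = 0.45 / 0.82 = 0.549.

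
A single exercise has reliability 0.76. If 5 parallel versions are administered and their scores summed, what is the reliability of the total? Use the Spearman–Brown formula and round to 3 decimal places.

ρ_k = kρ / (1 + (k−1)ρ) = 5·0.76 / (1 + 4·0.76) = 3.800 / 4.040 = 0.941.

0.941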